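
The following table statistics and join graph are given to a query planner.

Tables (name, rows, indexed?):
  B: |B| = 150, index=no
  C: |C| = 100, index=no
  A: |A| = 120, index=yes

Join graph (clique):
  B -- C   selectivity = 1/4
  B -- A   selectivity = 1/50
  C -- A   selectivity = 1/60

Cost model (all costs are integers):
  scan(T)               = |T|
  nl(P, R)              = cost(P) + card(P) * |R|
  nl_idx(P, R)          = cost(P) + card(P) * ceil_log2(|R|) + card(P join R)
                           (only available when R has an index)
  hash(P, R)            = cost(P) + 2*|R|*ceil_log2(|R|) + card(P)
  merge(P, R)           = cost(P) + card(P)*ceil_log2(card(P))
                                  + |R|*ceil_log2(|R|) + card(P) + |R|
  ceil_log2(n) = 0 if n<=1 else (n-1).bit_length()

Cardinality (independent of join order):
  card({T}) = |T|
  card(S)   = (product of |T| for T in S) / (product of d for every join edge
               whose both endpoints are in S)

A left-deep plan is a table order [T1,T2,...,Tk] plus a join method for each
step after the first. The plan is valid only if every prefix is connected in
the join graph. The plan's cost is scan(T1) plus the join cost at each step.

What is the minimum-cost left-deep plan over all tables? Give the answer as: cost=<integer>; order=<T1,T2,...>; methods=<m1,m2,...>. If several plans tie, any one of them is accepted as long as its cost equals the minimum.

cost=3320; order=B,A,C; methods=nl_idx,hash

Selinger DP (subsets sized 1..n):
  {B}: scan cost=150, card=150
  {C}: scan cost=100, card=100
  {A}: scan cost=120, card=120
  {BC}: card=3750; try (C,hash)→1700, (B,merge)→2250, (C,merge)→2300, (B,hash)→2600, (B,nl)→15100, (C,nl)→15150; best=1700 via (C,hash)
  {AB}: card=360; try (A,nl_idx)→1560, (A,hash)→1980, (B,merge)→2430, (A,merge)→2460, (B,hash)→2640, (B,nl)→18120 …(+1); best=1560 via (A,nl_idx)
  {AC}: card=200; try (A,nl_idx)→1000, (C,hash)→1640, (A,merge)→1860, (C,merge)→1880, (A,hash)→1880, (A,nl)→12100 …(+1); best=1000 via (A,nl_idx)
  {ABC}: card=150; try (C,hash)→3320, (B,hash)→3600, (B,merge)→4150, (C,merge)→5960, (A,hash)→7130, (A,nl_idx)→28100 …(+4); best=3320 via (C,hash)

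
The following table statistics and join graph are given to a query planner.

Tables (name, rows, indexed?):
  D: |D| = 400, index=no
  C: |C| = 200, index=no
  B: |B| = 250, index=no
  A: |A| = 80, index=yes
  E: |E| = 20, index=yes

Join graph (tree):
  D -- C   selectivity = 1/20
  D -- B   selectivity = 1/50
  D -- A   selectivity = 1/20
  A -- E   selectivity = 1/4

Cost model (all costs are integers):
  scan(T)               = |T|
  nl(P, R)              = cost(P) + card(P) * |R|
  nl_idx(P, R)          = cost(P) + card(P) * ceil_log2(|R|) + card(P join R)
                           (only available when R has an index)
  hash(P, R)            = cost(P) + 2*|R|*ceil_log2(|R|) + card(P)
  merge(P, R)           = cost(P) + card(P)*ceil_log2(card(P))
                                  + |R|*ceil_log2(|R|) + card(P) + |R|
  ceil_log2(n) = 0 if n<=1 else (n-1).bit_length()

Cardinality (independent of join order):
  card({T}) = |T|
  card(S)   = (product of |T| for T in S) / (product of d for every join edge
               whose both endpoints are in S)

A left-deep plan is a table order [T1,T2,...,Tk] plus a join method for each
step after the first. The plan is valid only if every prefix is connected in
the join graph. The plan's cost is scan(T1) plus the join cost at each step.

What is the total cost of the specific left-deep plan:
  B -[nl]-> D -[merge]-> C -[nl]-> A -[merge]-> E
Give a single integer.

step 1: scan B: cost=250, card=250
step 2: join D via nl
    card(P join D) = 250*400/(50) = 2000
    cost = 250 + 250*400 = 100250
step 3: join C via merge
    card(P join C) = 2000*200/(20) = 20000
    cost = 100250 + 2000*11 + 200*8 + 2000 + 200 = 126050
step 4: join A via nl
    card(P join A) = 20000*80/(20) = 80000
    cost = 126050 + 20000*80 = 1726050
step 5: join E via merge
    card(P join E) = 80000*20/(4) = 400000
    cost = 1726050 + 80000*17 + 20*5 + 80000 + 20 = 3166170

3166170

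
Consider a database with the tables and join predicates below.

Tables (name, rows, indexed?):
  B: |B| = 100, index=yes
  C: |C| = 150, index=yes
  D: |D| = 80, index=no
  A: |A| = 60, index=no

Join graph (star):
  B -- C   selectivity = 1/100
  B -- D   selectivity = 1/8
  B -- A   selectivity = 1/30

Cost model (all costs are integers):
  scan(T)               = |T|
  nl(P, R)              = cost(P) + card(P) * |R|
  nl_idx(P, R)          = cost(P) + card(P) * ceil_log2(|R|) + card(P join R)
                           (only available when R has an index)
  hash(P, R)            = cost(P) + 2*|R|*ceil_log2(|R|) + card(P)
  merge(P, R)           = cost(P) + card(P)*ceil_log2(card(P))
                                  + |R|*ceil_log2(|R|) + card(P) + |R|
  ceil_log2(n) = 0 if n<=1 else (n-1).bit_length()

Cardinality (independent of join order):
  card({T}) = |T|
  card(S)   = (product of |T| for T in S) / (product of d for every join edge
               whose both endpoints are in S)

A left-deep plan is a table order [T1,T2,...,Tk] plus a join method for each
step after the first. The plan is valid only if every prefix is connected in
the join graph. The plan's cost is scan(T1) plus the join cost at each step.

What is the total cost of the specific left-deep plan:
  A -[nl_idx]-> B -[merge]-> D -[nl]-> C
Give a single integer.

303120

step 1: scan A: cost=60, card=60
step 2: join B via nl_idx
    card(P join B) = 60*100/(30) = 200
    cost = 60 + 60*7 + 200 = 680
step 3: join D via merge
    card(P join D) = 200*80/(8) = 2000
    cost = 680 + 200*8 + 80*7 + 200 + 80 = 3120
step 4: join C via nl
    card(P join C) = 2000*150/(100) = 3000
    cost = 3120 + 2000*150 = 303120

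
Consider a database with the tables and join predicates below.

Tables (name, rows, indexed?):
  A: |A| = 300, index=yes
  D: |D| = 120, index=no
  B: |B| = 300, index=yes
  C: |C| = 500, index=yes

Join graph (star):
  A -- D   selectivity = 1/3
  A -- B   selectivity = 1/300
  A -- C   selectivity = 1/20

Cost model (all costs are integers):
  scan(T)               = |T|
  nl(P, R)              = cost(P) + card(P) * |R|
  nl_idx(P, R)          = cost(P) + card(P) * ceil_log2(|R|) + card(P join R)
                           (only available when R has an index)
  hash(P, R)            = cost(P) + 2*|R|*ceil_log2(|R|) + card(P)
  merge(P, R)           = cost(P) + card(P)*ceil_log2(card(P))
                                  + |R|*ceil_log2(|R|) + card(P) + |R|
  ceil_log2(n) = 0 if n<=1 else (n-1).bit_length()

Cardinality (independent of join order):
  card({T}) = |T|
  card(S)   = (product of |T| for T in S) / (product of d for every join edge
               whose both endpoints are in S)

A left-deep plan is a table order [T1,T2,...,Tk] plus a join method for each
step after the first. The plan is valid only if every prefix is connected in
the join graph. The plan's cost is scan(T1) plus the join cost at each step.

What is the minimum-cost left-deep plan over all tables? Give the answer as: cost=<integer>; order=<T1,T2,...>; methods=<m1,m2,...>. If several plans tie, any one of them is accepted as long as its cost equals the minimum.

Selinger DP (subsets sized 1..n):
  {A}: scan cost=300, card=300
  {D}: scan cost=120, card=120
  {B}: scan cost=300, card=300
  {C}: scan cost=500, card=500
  {AD}: card=12000; try (D,hash)→2280, (A,merge)→4080, (D,merge)→4260, (A,hash)→5640, (A,nl_idx)→13200, (A,nl)→36120 …(+1); best=2280 via (D,hash)
  {AB}: card=300; try (B,nl_idx)→3300, (A,nl_idx)→3300, (B,hash)→6000, (A,hash)→6000, (B,merge)→6300, (A,merge)→6300 …(+2); best=3300 via (B,nl_idx)
  {AC}: card=7500; try (A,hash)→6400, (C,merge)→8300, (A,merge)→8500, (C,hash)→9600, (C,nl_idx)→10500, (A,nl_idx)→12500 …(+2); best=6400 via (A,hash)
  {ABD}: card=12000; try (D,hash)→5280, (D,merge)→7260, (B,hash)→19680, (D,nl)→39300, (B,nl_idx)→122280, (B,merge)→185280 …(+1); best=5280 via (D,hash)
  {ACD}: card=300000; try (D,hash)→15580, (C,hash)→23280, (D,merge)→112360, (C,merge)→187280, (C,nl_idx)→410280, (D,nl)→906400 …(+1); best=15580 via (D,hash)
  {ABC}: card=7500; try (C,merge)→11300, (C,hash)→12600, (C,nl_idx)→13500, (B,hash)→19300, (B,nl_idx)→81400, (B,merge)→114400 …(+2); best=11300 via (C,merge)
  {ABCD}: card=300000; try (D,hash)→20480, (C,hash)→26280, (D,merge)→117260, (C,merge)→190280, (B,hash)→320980, (C,nl_idx)→413280 …(+5); best=20480 via (D,hash)

cost=20480; order=A,B,C,D; methods=nl_idx,merge,hash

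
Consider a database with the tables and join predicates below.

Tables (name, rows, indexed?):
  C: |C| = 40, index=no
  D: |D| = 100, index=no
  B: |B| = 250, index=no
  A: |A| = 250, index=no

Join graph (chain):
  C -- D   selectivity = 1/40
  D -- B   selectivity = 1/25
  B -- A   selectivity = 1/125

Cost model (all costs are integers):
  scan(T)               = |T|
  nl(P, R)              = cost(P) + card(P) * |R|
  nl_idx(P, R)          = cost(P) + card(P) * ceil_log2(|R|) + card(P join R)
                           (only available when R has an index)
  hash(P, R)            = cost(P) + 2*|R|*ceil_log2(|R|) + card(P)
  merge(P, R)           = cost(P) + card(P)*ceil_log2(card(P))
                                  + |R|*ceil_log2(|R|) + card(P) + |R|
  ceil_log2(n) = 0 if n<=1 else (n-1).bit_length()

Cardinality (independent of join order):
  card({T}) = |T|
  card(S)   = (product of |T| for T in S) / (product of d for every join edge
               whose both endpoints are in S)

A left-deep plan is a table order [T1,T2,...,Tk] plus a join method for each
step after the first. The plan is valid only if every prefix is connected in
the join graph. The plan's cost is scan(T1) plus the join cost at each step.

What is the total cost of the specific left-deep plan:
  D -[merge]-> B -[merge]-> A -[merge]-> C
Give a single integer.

40680

step 1: scan D: cost=100, card=100
step 2: join B via merge
    card(P join B) = 100*250/(25) = 1000
    cost = 100 + 100*7 + 250*8 + 100 + 250 = 3150
step 3: join A via merge
    card(P join A) = 1000*250/(125) = 2000
    cost = 3150 + 1000*10 + 250*8 + 1000 + 250 = 16400
step 4: join C via merge
    card(P join C) = 2000*40/(40) = 2000
    cost = 16400 + 2000*11 + 40*6 + 2000 + 40 = 40680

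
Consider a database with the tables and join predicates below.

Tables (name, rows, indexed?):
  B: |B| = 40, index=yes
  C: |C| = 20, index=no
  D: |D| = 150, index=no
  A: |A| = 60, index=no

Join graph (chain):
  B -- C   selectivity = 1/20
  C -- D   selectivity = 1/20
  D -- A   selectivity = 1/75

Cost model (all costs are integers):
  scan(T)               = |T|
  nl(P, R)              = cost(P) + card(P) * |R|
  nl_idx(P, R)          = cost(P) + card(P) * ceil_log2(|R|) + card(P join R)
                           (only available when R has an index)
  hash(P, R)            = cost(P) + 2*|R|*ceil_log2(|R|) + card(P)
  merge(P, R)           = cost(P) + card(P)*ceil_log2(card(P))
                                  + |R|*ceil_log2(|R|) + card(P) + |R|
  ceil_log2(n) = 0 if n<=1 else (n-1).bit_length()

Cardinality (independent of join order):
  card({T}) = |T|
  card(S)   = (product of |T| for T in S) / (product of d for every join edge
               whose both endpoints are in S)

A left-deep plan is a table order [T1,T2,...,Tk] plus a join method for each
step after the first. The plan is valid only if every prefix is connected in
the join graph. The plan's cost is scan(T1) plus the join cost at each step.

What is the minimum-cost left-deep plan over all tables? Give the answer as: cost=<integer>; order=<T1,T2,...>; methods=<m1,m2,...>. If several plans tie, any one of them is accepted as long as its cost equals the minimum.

Selinger DP (subsets sized 1..n):
  {B}: scan cost=40, card=40
  {C}: scan cost=20, card=20
  {D}: scan cost=150, card=150
  {A}: scan cost=60, card=60
  {BC}: card=40; try (B,nl_idx)→180, (C,hash)→280, (B,merge)→420, (C,merge)→440, (B,hash)→520, (B,nl)→820 …(+1); best=180 via (B,nl_idx)
  {CD}: card=150; try (C,hash)→500, (D,merge)→1490, (C,merge)→1620, (D,hash)→2440, (D,nl)→3020, (C,nl)→3150; best=500 via (C,hash)
  {AD}: card=120; try (A,hash)→1020, (D,merge)→1830, (A,merge)→1920, (D,hash)→2520, (D,nl)→9060, (A,nl)→9150; best=1020 via (A,hash)
  {BCD}: card=300; try (B,hash)→1130, (B,nl_idx)→1700, (D,merge)→1810, (B,merge)→2130, (D,hash)→2620, (D,nl)→6180 …(+1); best=1130 via (B,hash)
  {ACD}: card=120; try (C,hash)→1340, (A,hash)→1370, (C,merge)→2100, (A,merge)→2270, (C,nl)→3420, (A,nl)→9500; best=1340 via (C,hash)
  {ABCD}: card=240; try (B,hash)→1940, (A,hash)→2150, (B,nl_idx)→2300, (B,merge)→2580, (A,merge)→4550, (B,nl)→6140 …(+1); best=1940 via (B,hash)

cost=1940; order=D,A,C,B; methods=hash,hash,hash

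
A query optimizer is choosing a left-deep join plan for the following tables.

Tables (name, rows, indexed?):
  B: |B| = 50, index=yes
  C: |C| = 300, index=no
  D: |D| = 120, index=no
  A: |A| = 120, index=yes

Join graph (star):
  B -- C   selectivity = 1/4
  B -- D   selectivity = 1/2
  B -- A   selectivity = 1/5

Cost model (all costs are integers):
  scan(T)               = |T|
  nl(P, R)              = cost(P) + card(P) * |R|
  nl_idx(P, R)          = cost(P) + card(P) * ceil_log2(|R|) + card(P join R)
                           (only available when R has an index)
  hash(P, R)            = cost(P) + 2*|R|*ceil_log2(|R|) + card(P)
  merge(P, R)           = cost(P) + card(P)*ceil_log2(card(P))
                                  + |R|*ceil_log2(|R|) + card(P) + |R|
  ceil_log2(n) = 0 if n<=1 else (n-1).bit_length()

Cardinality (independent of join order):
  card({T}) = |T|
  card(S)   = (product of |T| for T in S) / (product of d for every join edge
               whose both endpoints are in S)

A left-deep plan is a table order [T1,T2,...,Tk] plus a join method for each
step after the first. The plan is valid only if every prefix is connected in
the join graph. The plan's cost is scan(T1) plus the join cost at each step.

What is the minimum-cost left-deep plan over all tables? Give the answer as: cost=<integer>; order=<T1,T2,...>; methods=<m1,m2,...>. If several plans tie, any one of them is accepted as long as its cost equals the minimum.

cost=81120; order=A,B,D,C; methods=hash,hash,hash

Selinger DP (subsets sized 1..n):
  {B}: scan cost=50, card=50
  {C}: scan cost=300, card=300
  {D}: scan cost=120, card=120
  {A}: scan cost=120, card=120
  {BC}: card=3750; try (B,hash)→1200, (C,merge)→3400, (B,merge)→3650, (C,hash)→5500, (B,nl_idx)→5850, (C,nl)→15050 …(+1); best=1200 via (B,hash)
  {BD}: card=3000; try (B,hash)→840, (D,merge)→1360, (B,merge)→1430, (D,hash)→1780, (B,nl_idx)→3840, (D,nl)→6050 …(+1); best=840 via (B,hash)
  {AB}: card=1200; try (B,hash)→840, (A,merge)→1360, (B,merge)→1430, (A,nl_idx)→1600, (A,hash)→1780, (B,nl_idx)→2040 …(+2); best=840 via (B,hash)
  {BCD}: card=225000; try (D,hash)→6630, (C,hash)→9240, (C,merge)→42840, (D,merge)→50910, (D,nl)→451200, (C,nl)→900840; best=6630 via (D,hash)
  {ABC}: card=90000; try (A,hash)→6630, (C,hash)→7440, (C,merge)→18240, (A,merge)→50910, (A,nl_idx)→117450, (C,nl)→360840 …(+1); best=6630 via (A,hash)
  {ABD}: card=72000; try (D,hash)→3720, (A,hash)→5520, (D,merge)→16200, (A,merge)→40800, (A,nl_idx)→93840, (D,nl)→144840 …(+1); best=3720 via (D,hash)
  {ABCD}: card=5400000; try (C,hash)→81120, (D,hash)→98310, (A,hash)→233310, (C,merge)→1302720, (D,merge)→1627590, (A,merge)→4282590 …(+4); best=81120 via (C,hash)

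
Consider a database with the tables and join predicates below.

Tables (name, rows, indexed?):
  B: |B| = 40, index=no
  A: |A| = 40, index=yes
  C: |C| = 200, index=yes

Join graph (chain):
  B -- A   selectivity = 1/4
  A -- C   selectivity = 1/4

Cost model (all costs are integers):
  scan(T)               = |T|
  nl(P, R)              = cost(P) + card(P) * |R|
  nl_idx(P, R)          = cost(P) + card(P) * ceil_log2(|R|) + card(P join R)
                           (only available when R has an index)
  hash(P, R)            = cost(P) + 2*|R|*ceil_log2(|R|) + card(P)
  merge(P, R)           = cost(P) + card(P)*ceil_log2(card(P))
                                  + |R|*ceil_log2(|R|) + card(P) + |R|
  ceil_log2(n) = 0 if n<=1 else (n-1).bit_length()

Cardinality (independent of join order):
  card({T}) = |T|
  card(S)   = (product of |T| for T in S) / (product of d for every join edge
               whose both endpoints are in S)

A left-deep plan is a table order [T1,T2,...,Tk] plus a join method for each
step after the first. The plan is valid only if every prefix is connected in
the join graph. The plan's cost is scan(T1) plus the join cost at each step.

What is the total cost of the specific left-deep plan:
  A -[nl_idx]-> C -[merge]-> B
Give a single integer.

26640

step 1: scan A: cost=40, card=40
step 2: join C via nl_idx
    card(P join C) = 40*200/(4) = 2000
    cost = 40 + 40*8 + 2000 = 2360
step 3: join B via merge
    card(P join B) = 2000*40/(4) = 20000
    cost = 2360 + 2000*11 + 40*6 + 2000 + 40 = 26640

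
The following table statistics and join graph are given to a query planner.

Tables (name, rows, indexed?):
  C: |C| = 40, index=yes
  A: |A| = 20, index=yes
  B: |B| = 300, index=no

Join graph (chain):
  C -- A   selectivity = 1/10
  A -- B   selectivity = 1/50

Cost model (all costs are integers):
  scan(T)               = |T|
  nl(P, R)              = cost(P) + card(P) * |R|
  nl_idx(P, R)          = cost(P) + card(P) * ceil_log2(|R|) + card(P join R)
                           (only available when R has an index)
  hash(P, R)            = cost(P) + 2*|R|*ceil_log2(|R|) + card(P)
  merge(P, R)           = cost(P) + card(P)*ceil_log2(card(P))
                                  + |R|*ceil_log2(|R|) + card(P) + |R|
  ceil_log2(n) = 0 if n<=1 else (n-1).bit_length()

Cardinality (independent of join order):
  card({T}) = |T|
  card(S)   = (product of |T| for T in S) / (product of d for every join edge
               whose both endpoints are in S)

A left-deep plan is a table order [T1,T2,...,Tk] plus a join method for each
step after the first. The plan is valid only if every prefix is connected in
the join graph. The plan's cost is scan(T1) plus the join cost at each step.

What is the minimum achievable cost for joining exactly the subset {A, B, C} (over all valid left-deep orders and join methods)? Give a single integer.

Selinger DP over subsets of {A,B,C}:
  {C}: scan cost=40, card=40
  {A}: scan cost=20, card=20
  {B}: scan cost=300, card=300
  {AC}: card=80; try (C,nl_idx)→220, (A,hash)→280, (A,nl_idx)→320, (C,merge)→420, (A,merge)→440, (C,hash)→520 …(+2); best=220 via (C,nl_idx)
  {AB}: card=120; try (A,hash)→800, (A,nl_idx)→1920, (B,merge)→3140, (A,merge)→3420, (B,hash)→5440, (B,nl)→6020 …(+1); best=800 via (A,hash)
  {ABC}: card=480; try (C,hash)→1400, (C,nl_idx)→2000, (C,merge)→2040, (B,merge)→3860, (C,nl)→5600, (B,hash)→5700 …(+1); best=1400 via (C,hash)

1400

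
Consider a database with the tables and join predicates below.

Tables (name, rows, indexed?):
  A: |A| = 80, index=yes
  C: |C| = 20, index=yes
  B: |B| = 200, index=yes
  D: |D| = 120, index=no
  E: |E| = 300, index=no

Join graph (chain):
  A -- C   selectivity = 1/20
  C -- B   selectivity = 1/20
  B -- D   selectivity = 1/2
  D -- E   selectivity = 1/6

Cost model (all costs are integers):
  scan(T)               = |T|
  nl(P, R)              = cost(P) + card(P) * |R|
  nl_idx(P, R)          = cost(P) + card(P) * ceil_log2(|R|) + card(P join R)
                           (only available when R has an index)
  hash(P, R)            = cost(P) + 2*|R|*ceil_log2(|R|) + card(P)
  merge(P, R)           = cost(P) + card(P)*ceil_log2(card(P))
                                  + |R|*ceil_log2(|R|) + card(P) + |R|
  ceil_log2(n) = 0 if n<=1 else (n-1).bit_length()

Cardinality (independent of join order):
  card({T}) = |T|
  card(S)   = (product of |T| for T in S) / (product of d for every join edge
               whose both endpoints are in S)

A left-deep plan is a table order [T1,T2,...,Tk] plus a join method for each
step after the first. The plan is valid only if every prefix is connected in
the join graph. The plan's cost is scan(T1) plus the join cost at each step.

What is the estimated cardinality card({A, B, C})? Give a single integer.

Tables in S: A(80), B(200), C(20)
Edges inside S: A-C(d=20), C-B(d=20)
numerator = 80 * 200 * 20 = 320000
denominator = 20 * 20 = 400
card(S) = 320000 / 400 = 800

800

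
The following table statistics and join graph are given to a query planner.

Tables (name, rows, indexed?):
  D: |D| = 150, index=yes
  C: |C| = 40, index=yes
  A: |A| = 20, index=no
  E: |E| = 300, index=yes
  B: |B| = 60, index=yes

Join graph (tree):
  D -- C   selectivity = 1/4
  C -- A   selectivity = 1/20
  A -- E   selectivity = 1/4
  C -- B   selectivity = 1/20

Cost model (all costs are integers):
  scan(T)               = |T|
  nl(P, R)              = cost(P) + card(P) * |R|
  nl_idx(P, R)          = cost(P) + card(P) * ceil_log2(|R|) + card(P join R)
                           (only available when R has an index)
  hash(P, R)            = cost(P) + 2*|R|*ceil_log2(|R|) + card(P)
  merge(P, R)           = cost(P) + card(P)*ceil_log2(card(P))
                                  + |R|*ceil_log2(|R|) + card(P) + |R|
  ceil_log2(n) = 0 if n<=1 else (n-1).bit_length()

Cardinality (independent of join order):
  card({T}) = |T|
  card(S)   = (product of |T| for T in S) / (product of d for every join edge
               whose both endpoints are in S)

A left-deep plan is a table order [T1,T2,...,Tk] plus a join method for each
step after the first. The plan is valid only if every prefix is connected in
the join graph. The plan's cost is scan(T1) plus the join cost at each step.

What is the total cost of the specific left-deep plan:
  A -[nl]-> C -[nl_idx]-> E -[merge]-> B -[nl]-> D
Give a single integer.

1393600

step 1: scan A: cost=20, card=20
step 2: join C via nl
    card(P join C) = 20*40/(20) = 40
    cost = 20 + 20*40 = 820
step 3: join E via nl_idx
    card(P join E) = 40*300/(4) = 3000
    cost = 820 + 40*9 + 3000 = 4180
step 4: join B via merge
    card(P join B) = 3000*60/(20) = 9000
    cost = 4180 + 3000*12 + 60*6 + 3000 + 60 = 43600
step 5: join D via nl
    card(P join D) = 9000*150/(4) = 337500
    cost = 43600 + 9000*150 = 1393600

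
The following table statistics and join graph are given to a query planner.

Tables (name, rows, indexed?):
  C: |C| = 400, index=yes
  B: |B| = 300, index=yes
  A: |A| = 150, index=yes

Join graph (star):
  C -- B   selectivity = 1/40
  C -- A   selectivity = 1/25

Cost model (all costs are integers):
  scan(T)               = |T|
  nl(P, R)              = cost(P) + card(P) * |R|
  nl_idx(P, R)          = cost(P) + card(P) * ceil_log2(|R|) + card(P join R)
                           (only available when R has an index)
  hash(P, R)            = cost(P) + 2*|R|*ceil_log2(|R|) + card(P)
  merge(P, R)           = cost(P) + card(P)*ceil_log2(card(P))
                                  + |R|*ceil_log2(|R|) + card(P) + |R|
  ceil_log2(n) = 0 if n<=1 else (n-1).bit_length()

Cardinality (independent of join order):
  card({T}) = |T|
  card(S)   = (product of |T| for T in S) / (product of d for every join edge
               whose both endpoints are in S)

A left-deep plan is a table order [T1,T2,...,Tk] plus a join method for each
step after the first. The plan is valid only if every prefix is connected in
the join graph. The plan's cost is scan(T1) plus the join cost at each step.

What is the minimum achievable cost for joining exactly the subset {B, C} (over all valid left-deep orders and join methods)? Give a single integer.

6000

Selinger DP over subsets of {B,C}:
  {C}: scan cost=400, card=400
  {B}: scan cost=300, card=300
  {BC}: card=3000; try (C,nl_idx)→6000, (B,hash)→6200, (B,nl_idx)→7000, (C,merge)→7300, (B,merge)→7400, (C,hash)→7800 …(+2); best=6000 via (C,nl_idx)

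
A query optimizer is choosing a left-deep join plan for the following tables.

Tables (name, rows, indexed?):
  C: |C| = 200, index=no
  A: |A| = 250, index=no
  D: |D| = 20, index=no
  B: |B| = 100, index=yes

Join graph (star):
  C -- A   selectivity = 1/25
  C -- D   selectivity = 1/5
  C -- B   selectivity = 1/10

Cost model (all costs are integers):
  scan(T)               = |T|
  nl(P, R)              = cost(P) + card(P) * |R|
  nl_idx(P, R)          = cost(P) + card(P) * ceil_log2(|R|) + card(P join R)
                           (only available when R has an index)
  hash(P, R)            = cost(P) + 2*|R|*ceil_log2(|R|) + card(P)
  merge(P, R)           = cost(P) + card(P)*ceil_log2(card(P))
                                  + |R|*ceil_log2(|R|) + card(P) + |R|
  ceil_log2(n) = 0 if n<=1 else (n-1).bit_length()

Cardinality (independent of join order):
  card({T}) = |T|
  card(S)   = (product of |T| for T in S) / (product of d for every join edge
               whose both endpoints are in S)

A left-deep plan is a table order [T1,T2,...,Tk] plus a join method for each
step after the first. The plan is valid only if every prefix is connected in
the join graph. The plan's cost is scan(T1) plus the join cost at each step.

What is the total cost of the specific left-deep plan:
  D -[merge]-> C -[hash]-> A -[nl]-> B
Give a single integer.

806740

step 1: scan D: cost=20, card=20
step 2: join C via merge
    card(P join C) = 20*200/(5) = 800
    cost = 20 + 20*5 + 200*8 + 20 + 200 = 1940
step 3: join A via hash
    card(P join A) = 800*250/(25) = 8000
    cost = 1940 + 2*250*8 + 800 = 6740
step 4: join B via nl
    card(P join B) = 8000*100/(10) = 80000
    cost = 6740 + 8000*100 = 806740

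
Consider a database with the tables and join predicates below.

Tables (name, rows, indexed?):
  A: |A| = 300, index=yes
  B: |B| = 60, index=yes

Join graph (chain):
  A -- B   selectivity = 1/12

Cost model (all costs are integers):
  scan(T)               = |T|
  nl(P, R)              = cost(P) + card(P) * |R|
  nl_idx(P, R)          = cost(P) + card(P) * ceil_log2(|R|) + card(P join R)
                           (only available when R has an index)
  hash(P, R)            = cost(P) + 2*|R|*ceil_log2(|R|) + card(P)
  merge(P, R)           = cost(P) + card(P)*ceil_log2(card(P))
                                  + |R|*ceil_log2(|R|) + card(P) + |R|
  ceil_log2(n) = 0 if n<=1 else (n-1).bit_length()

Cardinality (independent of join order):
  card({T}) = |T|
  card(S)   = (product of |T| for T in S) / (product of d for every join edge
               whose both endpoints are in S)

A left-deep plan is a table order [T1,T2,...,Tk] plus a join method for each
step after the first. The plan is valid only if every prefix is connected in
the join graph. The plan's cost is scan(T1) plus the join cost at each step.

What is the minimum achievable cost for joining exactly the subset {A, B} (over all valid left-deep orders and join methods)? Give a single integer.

1320

Selinger DP over subsets of {A,B}:
  {A}: scan cost=300, card=300
  {B}: scan cost=60, card=60
  {AB}: card=1500; try (B,hash)→1320, (A,nl_idx)→2100, (A,merge)→3480, (B,nl_idx)→3600, (B,merge)→3720, (A,hash)→5520 …(+2); best=1320 via (B,hash)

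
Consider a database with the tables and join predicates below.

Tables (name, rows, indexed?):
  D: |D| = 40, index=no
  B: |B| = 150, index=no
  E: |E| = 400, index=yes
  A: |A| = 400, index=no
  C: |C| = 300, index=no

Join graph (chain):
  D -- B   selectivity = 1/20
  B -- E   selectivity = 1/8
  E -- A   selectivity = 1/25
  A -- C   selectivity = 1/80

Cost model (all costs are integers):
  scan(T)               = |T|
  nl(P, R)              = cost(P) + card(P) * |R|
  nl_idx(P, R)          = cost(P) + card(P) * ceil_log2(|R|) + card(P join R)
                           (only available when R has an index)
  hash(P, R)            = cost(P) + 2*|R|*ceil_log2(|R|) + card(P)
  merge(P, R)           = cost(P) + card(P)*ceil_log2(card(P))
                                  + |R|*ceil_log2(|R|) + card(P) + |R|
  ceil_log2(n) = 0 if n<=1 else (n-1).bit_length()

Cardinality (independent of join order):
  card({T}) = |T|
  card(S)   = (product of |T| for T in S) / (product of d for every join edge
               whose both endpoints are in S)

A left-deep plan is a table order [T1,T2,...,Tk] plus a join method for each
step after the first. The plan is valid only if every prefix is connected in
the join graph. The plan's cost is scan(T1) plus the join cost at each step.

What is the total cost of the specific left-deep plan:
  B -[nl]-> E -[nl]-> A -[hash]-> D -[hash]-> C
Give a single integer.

3426030

step 1: scan B: cost=150, card=150
step 2: join E via nl
    card(P join E) = 150*400/(8) = 7500
    cost = 150 + 150*400 = 60150
step 3: join A via nl
    card(P join A) = 7500*400/(25) = 120000
    cost = 60150 + 7500*400 = 3060150
step 4: join D via hash
    card(P join D) = 120000*40/(20) = 240000
    cost = 3060150 + 2*40*6 + 120000 = 3180630
step 5: join C via hash
    card(P join C) = 240000*300/(80) = 900000
    cost = 3180630 + 2*300*9 + 240000 = 3426030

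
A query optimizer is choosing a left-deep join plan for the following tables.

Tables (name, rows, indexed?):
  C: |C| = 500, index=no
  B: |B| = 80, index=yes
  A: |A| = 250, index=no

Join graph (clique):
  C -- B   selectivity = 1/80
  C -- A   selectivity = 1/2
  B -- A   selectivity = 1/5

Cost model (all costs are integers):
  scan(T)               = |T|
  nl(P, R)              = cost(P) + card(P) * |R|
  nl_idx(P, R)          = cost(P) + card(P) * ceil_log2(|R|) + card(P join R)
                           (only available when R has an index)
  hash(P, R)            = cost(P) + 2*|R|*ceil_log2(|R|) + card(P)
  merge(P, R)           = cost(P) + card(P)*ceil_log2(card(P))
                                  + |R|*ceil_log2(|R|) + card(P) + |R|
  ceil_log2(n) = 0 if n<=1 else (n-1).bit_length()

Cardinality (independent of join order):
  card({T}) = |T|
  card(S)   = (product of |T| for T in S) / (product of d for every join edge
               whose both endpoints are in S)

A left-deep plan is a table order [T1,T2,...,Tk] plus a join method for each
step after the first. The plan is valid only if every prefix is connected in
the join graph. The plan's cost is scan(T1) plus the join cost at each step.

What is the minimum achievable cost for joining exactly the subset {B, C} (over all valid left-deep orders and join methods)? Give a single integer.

Selinger DP over subsets of {B,C}:
  {C}: scan cost=500, card=500
  {B}: scan cost=80, card=80
  {BC}: card=500; try (B,hash)→2120, (B,nl_idx)→4500, (C,merge)→5720, (B,merge)→6140, (C,hash)→9160, (C,nl)→40080 …(+1); best=2120 via (B,hash)

2120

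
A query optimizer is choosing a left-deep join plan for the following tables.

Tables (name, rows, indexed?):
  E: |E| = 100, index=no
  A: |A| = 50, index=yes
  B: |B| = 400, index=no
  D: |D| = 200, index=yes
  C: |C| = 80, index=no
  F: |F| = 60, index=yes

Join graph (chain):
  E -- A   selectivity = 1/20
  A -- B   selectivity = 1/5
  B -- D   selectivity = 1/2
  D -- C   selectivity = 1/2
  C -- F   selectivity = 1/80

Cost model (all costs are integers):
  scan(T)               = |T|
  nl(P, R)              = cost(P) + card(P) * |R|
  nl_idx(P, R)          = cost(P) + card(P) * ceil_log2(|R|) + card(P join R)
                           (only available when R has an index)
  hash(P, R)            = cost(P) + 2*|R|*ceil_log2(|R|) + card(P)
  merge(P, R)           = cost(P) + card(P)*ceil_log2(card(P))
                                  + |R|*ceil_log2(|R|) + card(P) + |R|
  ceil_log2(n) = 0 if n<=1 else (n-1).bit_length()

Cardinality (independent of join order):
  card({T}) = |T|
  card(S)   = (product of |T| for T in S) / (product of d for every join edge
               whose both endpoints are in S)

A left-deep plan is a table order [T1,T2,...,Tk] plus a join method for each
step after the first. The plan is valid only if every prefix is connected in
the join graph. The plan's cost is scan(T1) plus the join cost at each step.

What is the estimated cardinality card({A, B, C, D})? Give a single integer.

Tables in S: A(50), B(400), C(80), D(200)
Edges inside S: A-B(d=5), B-D(d=2), D-C(d=2)
numerator = 50 * 400 * 80 * 200 = 320000000
denominator = 5 * 2 * 2 = 20
card(S) = 320000000 / 20 = 16000000

16000000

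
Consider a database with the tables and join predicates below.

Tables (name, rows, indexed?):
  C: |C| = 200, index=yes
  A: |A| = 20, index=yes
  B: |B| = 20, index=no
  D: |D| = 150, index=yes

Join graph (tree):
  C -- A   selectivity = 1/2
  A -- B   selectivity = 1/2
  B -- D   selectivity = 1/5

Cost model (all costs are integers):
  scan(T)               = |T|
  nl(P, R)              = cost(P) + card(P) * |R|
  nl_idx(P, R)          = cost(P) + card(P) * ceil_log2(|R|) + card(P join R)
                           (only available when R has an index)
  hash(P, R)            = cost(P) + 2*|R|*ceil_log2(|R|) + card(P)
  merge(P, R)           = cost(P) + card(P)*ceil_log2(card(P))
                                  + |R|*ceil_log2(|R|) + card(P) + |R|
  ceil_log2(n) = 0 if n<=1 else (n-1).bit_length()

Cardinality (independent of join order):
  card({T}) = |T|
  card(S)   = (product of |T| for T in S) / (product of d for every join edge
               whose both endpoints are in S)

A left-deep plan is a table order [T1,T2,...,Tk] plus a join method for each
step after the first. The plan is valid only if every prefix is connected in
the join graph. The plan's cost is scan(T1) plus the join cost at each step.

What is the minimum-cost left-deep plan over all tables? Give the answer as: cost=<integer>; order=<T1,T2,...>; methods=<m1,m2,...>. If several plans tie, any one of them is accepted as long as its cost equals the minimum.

Selinger DP (subsets sized 1..n):
  {C}: scan cost=200, card=200
  {A}: scan cost=20, card=20
  {B}: scan cost=20, card=20
  {D}: scan cost=150, card=150
  {AC}: card=2000; try (A,hash)→600, (C,merge)→1940, (A,merge)→2120, (C,nl_idx)→2180, (A,nl_idx)→3200, (C,hash)→3240 …(+2); best=600 via (A,hash)
  {AB}: card=200; try (B,hash)→240, (A,hash)→240, (B,merge)→260, (A,merge)→260, (A,nl_idx)→320, (B,nl)→420 …(+1); best=240 via (B,hash)
  {BD}: card=600; try (B,hash)→500, (D,nl_idx)→780, (D,merge)→1490, (B,merge)→1620, (D,hash)→2440, (D,nl)→3020 …(+1); best=500 via (B,hash)
  {ABC}: card=20000; try (B,hash)→2800, (C,hash)→3640, (C,merge)→3840, (C,nl_idx)→21840, (B,merge)→24720, (C,nl)→40240 …(+1); best=2800 via (B,hash)
  {ABD}: card=6000; try (A,hash)→1300, (D,hash)→2840, (D,merge)→3390, (A,merge)→7220, (D,nl_idx)→7840, (A,nl_idx)→9500 …(+2); best=1300 via (A,hash)
  {ABCD}: card=600000; try (C,hash)→10500, (D,hash)→25200, (C,merge)→87100, (D,merge)→324150, (C,nl_idx)→649300, (D,nl_idx)→762800 …(+2); best=10500 via (C,hash)

cost=10500; order=D,B,A,C; methods=hash,hash,hash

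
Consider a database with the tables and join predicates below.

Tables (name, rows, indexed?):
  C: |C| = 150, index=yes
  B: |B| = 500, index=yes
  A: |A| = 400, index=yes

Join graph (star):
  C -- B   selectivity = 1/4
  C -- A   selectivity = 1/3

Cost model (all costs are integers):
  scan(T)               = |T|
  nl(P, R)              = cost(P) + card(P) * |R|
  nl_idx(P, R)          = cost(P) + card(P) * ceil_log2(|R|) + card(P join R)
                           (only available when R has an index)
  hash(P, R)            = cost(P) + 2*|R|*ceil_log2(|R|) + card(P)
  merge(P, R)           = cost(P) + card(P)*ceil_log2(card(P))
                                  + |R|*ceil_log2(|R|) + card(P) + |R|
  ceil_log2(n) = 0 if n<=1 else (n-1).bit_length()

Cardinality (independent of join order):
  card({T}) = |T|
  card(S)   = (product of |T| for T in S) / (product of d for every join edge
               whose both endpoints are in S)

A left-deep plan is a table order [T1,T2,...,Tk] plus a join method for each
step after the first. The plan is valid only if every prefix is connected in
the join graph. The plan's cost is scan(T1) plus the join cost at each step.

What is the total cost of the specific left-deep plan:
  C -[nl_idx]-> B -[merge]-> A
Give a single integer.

step 1: scan C: cost=150, card=150
step 2: join B via nl_idx
    card(P join B) = 150*500/(4) = 18750
    cost = 150 + 150*9 + 18750 = 20250
step 3: join A via merge
    card(P join A) = 18750*400/(3) = 2500000
    cost = 20250 + 18750*15 + 400*9 + 18750 + 400 = 324250

324250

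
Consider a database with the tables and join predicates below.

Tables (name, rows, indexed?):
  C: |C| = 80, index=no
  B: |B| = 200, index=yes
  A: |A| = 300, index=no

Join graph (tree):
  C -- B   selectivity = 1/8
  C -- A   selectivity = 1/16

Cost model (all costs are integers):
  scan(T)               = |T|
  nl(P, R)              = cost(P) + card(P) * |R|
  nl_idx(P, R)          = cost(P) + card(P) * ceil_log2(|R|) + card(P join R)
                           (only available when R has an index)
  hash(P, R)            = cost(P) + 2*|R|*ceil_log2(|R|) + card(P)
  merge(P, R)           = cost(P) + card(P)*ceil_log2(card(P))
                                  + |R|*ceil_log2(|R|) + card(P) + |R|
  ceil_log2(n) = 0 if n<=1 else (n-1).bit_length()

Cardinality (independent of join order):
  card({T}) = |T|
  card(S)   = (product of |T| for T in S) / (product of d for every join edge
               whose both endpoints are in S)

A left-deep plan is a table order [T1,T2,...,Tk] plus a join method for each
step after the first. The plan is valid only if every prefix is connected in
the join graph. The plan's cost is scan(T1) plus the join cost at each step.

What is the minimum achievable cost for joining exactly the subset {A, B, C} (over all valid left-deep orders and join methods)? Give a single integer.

Selinger DP over subsets of {A,B,C}:
  {C}: scan cost=80, card=80
  {B}: scan cost=200, card=200
  {A}: scan cost=300, card=300
  {BC}: card=2000; try (C,hash)→1520, (B,merge)→2520, (C,merge)→2640, (B,nl_idx)→2720, (B,hash)→3360, (B,nl)→16080 …(+1); best=1520 via (C,hash)
  {AC}: card=1500; try (C,hash)→1720, (A,merge)→3720, (C,merge)→3940, (A,hash)→5560, (A,nl)→24080, (C,nl)→24300; best=1720 via (C,hash)
  {ABC}: card=37500; try (B,hash)→6420, (A,hash)→8920, (B,merge)→21520, (A,merge)→28520, (B,nl_idx)→51220, (B,nl)→301720 …(+1); best=6420 via (B,hash)

6420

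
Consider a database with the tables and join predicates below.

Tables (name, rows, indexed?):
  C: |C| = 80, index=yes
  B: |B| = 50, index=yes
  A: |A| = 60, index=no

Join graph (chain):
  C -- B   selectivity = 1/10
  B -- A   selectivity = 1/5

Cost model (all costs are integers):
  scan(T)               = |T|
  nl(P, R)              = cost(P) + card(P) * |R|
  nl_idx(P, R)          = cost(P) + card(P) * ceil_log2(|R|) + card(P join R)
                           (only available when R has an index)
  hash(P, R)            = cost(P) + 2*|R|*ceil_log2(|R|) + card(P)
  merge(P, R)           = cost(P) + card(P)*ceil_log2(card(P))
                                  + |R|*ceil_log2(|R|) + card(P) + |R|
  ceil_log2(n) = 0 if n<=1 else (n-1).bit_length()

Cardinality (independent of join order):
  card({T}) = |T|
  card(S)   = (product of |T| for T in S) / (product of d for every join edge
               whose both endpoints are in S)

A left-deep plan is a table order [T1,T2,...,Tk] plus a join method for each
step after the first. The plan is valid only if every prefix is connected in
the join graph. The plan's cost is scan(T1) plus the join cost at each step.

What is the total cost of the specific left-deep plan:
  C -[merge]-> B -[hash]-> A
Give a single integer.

2190

step 1: scan C: cost=80, card=80
step 2: join B via merge
    card(P join B) = 80*50/(10) = 400
    cost = 80 + 80*7 + 50*6 + 80 + 50 = 1070
step 3: join A via hash
    card(P join A) = 400*60/(5) = 4800
    cost = 1070 + 2*60*6 + 400 = 2190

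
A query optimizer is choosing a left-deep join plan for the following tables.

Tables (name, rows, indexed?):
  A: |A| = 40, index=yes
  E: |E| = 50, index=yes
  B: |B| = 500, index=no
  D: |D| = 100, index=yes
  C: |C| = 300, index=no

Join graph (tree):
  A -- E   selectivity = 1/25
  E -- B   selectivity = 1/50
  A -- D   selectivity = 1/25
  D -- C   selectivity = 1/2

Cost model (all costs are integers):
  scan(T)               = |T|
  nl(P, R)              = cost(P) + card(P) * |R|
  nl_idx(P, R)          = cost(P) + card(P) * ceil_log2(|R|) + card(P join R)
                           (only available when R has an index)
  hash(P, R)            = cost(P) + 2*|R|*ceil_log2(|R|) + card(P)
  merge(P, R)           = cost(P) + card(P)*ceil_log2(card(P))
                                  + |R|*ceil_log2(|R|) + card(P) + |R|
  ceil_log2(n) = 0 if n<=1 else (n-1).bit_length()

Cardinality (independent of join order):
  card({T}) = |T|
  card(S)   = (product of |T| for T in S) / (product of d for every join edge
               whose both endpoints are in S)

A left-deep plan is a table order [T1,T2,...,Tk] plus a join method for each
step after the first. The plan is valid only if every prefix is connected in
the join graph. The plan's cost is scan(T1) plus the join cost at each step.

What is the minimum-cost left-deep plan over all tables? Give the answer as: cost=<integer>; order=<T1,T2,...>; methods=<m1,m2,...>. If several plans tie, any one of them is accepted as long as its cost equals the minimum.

cost=13380; order=B,E,A,D,C; methods=hash,hash,hash,hash

Selinger DP (subsets sized 1..n):
  {A}: scan cost=40, card=40
  {E}: scan cost=50, card=50
  {B}: scan cost=500, card=500
  {D}: scan cost=100, card=100
  {C}: scan cost=300, card=300
  {AE}: card=80; try (E,nl_idx)→360, (A,nl_idx)→430, (A,hash)→580, (E,merge)→670, (E,hash)→680, (A,merge)→680 …(+2); best=360 via (E,nl_idx)
  {AD}: card=160; try (D,nl_idx)→480, (A,hash)→680, (A,nl_idx)→860, (D,merge)→1120, (A,merge)→1180, (D,hash)→1480 …(+2); best=480 via (D,nl_idx)
  {BE}: card=500; try (E,hash)→1600, (E,nl_idx)→4000, (B,merge)→5400, (E,merge)→5850, (B,hash)→9100, (B,nl)→25050 …(+1); best=1600 via (E,hash)
  {CD}: card=15000; try (D,hash)→2000, (C,merge)→3900, (D,merge)→4100, (C,hash)→5600, (D,nl_idx)→17400, (C,nl)→30100 …(+1); best=2000 via (D,hash)
  {ABE}: card=800; try (A,hash)→2580, (A,nl_idx)→5400, (B,merge)→6000, (A,merge)→6880, (B,hash)→9440, (A,nl)→21600 …(+1); best=2580 via (A,hash)
  {ADE}: card=320; try (E,hash)→1240, (D,nl_idx)→1240, (E,nl_idx)→1760, (D,merge)→1800, (D,hash)→1840, (E,merge)→2270 …(+2); best=1240 via (E,hash)
  {ACD}: card=24000; try (C,merge)→4920, (C,hash)→6040, (A,hash)→17480, (C,nl)→48480, (A,nl_idx)→116000, (A,merge)→227280 …(+1); best=4920 via (C,merge)
  {ABDE}: card=3200; try (D,hash)→4780, (B,merge)→9440, (B,hash)→10560, (D,nl_idx)→11380, (D,merge)→12180, (D,nl)→82580 …(+1); best=4780 via (D,hash)
  {ACDE}: card=48000; try (C,hash)→6960, (C,merge)→7440, (E,hash)→29520, (C,nl)→97240, (E,nl_idx)→196920, (E,merge)→389270 …(+1); best=6960 via (C,hash)
  {ABCDE}: card=480000; try (C,hash)→13380, (C,merge)→49380, (B,hash)→63960, (B,merge)→827960, (C,nl)→964780, (B,nl)→24006960; best=13380 via (C,hash)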